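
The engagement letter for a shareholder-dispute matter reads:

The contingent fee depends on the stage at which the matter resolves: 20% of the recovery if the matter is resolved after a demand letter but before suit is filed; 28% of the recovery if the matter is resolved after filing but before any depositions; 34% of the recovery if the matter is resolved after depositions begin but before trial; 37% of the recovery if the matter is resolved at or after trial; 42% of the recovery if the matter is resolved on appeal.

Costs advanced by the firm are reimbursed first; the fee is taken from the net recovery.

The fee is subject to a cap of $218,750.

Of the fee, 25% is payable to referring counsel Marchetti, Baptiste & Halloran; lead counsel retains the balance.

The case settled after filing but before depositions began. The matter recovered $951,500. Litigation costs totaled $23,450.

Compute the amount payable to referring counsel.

Fee base (net of costs): $951,500 − $23,450 = $928,050
The matter settled after filing but before depositions began, so the 28% rate applies.
$928,050 × 28% = $259,854.00
$259,854.00 exceeds the $218,750 cap, so the fee is capped at $218,750.00.
Referral share: 25% of $218,750.00 = $54,687.50; lead counsel retains $218,750.00 − $54,687.50 = $164,062.50.

$54,687.50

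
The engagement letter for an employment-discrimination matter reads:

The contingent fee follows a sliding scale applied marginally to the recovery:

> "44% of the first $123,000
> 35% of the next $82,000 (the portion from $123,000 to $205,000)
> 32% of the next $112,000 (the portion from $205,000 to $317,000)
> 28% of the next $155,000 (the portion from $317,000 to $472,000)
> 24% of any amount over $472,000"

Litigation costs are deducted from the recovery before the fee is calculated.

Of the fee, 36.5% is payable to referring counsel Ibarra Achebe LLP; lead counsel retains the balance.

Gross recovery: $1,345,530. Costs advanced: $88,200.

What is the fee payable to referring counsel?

Fee base (net of costs): $1,345,530 − $88,200 = $1,257,330
First $123,000 at 44% = $54,120.00
Next $82,000 at 35% = $28,700.00
Next $112,000 at 32% = $35,840.00
Next $155,000 at 28% = $43,400.00
Remaining $785,330 at 24% = $188,479.20
Fee: $54,120.00 + $28,700.00 + $35,840.00 + $43,400.00 + $188,479.20 = $350,539.20
Referral share: 36.5% of $350,539.20 = $127,946.81; lead counsel retains $350,539.20 − $127,946.81 = $222,592.39.

$127,946.81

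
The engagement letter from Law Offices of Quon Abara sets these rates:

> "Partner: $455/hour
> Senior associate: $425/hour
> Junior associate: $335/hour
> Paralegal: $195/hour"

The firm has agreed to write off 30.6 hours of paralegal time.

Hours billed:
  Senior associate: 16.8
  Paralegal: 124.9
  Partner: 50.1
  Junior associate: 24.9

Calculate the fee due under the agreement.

$56,665.50

Partner: 50.1 × $455 = $22,795.50
Senior associate: 16.8 × $425 = $7,140.00
Junior associate: 24.9 × $335 = $8,341.50
Paralegal: 124.9 × $195 = $24,355.50
Subtotal: $62,632.50
Write-off: 30.6 × $195 = $5,967.00
Total: $62,632.50 − $5,967.00 = $56,665.50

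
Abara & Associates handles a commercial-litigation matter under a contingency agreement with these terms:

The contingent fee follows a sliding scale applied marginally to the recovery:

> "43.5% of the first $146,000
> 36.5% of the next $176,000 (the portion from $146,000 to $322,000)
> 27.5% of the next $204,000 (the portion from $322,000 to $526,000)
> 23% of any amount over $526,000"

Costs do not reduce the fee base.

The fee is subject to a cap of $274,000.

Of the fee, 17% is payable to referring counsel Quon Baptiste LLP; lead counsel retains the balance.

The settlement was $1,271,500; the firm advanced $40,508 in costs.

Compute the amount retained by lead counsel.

Fee base is the gross recovery, $1,271,500; costs are reimbursed separately.
First $146,000 at 43.5% = $63,510.00
Next $176,000 at 36.5% = $64,240.00
Next $204,000 at 27.5% = $56,100.00
Remaining $745,500 at 23% = $171,465.00
Fee: $63,510.00 + $64,240.00 + $56,100.00 + $171,465.00 = $355,315.00
$355,315.00 exceeds the $274,000 cap, so the fee is capped at $274,000.00.
Referral share: 17% of $274,000.00 = $46,580.00; lead counsel retains $274,000.00 − $46,580.00 = $227,420.00.

$227,420.00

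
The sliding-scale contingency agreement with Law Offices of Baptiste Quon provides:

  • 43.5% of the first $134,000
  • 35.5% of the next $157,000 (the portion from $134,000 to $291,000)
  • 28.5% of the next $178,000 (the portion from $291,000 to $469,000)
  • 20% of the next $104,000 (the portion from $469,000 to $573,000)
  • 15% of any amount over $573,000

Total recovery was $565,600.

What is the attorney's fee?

First $134,000 at 43.5% = $58,290.00
Next $157,000 at 35.5% = $55,735.00
Next $178,000 at 28.5% = $50,730.00
Remaining $96,600 at 20% = $19,320.00
Fee: $58,290.00 + $55,735.00 + $50,730.00 + $19,320.00 = $184,075.00

$184,075.00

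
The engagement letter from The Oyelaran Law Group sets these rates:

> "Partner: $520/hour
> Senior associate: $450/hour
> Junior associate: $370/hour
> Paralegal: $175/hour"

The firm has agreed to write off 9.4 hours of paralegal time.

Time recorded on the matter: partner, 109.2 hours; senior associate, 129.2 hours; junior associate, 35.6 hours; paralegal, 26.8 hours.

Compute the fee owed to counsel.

$131,141.00

Partner: 109.2 × $520 = $56,784.00
Senior associate: 129.2 × $450 = $58,140.00
Junior associate: 35.6 × $370 = $13,172.00
Paralegal: 26.8 × $175 = $4,690.00
Subtotal: $132,786.00
Write-off: 9.4 × $175 = $1,645.00
Total: $132,786.00 − $1,645.00 = $131,141.00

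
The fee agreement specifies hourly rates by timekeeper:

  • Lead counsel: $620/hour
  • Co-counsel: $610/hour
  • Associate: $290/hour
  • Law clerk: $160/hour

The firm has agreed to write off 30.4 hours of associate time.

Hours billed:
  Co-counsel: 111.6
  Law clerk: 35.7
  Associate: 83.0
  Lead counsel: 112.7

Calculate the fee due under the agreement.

$158,916.00

Lead counsel: 112.7 × $620 = $69,874.00
Co-counsel: 111.6 × $610 = $68,076.00
Associate: 83.0 × $290 = $24,070.00
Law clerk: 35.7 × $160 = $5,712.00
Subtotal: $167,732.00
Write-off: 30.4 × $290 = $8,816.00
Total: $167,732.00 − $8,816.00 = $158,916.00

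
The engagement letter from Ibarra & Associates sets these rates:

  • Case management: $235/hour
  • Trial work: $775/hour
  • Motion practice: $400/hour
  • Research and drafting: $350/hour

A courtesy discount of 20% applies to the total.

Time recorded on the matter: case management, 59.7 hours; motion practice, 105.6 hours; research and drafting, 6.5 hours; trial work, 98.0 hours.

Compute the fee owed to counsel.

Case management: 59.7 × $235 = $14,029.50
Trial work: 98.0 × $775 = $75,950.00
Motion practice: 105.6 × $400 = $42,240.00
Research and drafting: 6.5 × $350 = $2,275.00
Subtotal: $134,494.50
Less 20% discount: −$26,898.90
Total: $134,494.50 − $26,898.90 = $107,595.60

$107,595.60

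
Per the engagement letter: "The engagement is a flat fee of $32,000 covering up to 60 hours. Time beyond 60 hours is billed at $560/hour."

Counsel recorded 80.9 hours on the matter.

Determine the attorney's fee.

Flat fee: $32,000.00
Excess hours: 80.9 − 60 = 20.9
Overrun: 20.9 × $560 = $11,704.00
Total: $32,000.00 + $11,704.00 = $43,704.00

$43,704.00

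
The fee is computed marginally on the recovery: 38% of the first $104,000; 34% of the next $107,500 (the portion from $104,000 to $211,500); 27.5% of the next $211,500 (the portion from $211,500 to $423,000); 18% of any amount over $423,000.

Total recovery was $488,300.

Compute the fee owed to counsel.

$145,986.50

First $104,000 at 38% = $39,520.00
Next $107,500 at 34% = $36,550.00
Next $211,500 at 27.5% = $58,162.50
Remaining $65,300 at 18% = $11,754.00
Fee: $39,520.00 + $36,550.00 + $58,162.50 + $11,754.00 = $145,986.50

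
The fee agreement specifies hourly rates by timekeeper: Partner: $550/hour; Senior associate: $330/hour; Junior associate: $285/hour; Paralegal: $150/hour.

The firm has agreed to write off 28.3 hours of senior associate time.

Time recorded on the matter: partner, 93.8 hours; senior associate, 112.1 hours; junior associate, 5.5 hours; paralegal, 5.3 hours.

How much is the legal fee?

Partner: 93.8 × $550 = $51,590.00
Senior associate: 112.1 × $330 = $36,993.00
Junior associate: 5.5 × $285 = $1,567.50
Paralegal: 5.3 × $150 = $795.00
Subtotal: $90,945.50
Write-off: 28.3 × $330 = $9,339.00
Total: $90,945.50 − $9,339.00 = $81,606.50

$81,606.50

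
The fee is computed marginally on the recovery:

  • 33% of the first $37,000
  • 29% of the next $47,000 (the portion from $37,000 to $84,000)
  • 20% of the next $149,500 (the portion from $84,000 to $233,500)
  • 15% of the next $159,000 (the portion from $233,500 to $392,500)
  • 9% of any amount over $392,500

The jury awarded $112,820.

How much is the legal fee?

First $37,000 at 33% = $12,210.00
Next $47,000 at 29% = $13,630.00
Remaining $28,820 at 20% = $5,764.00
Fee: $12,210.00 + $13,630.00 + $5,764.00 = $31,604.00

$31,604.00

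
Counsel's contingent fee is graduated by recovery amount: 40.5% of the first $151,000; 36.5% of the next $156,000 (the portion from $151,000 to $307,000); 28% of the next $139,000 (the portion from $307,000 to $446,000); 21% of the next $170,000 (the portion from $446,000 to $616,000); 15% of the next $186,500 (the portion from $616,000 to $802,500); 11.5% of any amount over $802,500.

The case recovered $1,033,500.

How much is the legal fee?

First $151,000 at 40.5% = $61,155.00
Next $156,000 at 36.5% = $56,940.00
Next $139,000 at 28% = $38,920.00
Next $170,000 at 21% = $35,700.00
Next $186,500 at 15% = $27,975.00
Remaining $231,000 at 11.5% = $26,565.00
Fee: $61,155.00 + $56,940.00 + $38,920.00 + $35,700.00 + $27,975.00 + $26,565.00 = $247,255.00

$247,255.00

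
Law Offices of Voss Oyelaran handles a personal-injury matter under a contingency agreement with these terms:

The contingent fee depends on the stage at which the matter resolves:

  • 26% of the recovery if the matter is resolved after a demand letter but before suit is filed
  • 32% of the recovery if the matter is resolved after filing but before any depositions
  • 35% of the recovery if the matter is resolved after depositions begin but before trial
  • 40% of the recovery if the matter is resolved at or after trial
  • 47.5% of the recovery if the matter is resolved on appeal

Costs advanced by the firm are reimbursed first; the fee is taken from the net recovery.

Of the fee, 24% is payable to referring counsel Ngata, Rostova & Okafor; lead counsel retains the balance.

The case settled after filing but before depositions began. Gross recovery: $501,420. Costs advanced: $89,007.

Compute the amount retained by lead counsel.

$100,298.84

Fee base (net of costs): $501,420 − $89,007 = $412,413
The matter settled after filing but before depositions began, so the 32% rate applies.
$412,413 × 32% = $131,972.16
Referral share: 24% of $131,972.16 = $31,673.32; lead counsel retains $131,972.16 − $31,673.32 = $100,298.84.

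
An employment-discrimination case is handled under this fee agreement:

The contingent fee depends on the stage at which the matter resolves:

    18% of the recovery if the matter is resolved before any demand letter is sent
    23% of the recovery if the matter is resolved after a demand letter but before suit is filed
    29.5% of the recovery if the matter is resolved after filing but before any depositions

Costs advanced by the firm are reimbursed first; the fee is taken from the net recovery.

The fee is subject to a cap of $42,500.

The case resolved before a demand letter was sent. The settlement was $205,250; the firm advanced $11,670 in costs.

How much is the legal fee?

$34,844.40

Fee base (net of costs): $205,250 − $11,670 = $193,580
The matter resolved before a demand letter was sent, so the 18% rate applies.
$193,580 × 18% = $34,844.40
$34,844.40 is under the $42,500 cap.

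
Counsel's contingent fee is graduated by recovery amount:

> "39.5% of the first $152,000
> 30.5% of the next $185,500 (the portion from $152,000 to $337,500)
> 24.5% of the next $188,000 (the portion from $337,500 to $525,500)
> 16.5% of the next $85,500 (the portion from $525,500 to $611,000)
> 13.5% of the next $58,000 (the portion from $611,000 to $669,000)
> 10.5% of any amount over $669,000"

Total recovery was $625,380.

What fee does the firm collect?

First $152,000 at 39.5% = $60,040.00
Next $185,500 at 30.5% = $56,577.50
Next $188,000 at 24.5% = $46,060.00
Next $85,500 at 16.5% = $14,107.50
Remaining $14,380 at 13.5% = $1,941.30
Fee: $60,040.00 + $56,577.50 + $46,060.00 + $14,107.50 + $1,941.30 = $178,726.30

$178,726.30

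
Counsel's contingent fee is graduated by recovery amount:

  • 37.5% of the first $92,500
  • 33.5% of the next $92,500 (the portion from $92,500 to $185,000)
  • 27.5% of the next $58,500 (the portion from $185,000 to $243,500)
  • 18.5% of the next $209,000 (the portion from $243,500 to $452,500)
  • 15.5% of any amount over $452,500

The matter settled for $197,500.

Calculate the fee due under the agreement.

First $92,500 at 37.5% = $34,687.50
Next $92,500 at 33.5% = $30,987.50
Remaining $12,500 at 27.5% = $3,437.50
Fee: $34,687.50 + $30,987.50 + $3,437.50 = $69,112.50

$69,112.50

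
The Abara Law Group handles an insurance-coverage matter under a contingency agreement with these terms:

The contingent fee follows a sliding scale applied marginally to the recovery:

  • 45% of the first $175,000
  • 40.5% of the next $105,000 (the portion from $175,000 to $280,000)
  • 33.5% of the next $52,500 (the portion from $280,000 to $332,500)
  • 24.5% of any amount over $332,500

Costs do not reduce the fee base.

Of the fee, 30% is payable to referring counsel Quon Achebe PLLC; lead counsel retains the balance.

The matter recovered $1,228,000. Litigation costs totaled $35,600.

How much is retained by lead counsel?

Fee base is the gross recovery, $1,228,000; costs are reimbursed separately.
First $175,000 at 45% = $78,750.00
Next $105,000 at 40.5% = $42,525.00
Next $52,500 at 33.5% = $17,587.50
Remaining $895,500 at 24.5% = $219,397.50
Fee: $78,750.00 + $42,525.00 + $17,587.50 + $219,397.50 = $358,260.00
Referral share: 30% of $358,260.00 = $107,478.00; lead counsel retains $358,260.00 − $107,478.00 = $250,782.00.

$250,782.00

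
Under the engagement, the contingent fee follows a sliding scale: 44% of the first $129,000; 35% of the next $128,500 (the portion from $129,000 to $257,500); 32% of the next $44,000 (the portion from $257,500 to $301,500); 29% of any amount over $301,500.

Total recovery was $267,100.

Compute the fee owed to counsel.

$104,807.00

First $129,000 at 44% = $56,760.00
Next $128,500 at 35% = $44,975.00
Remaining $9,600 at 32% = $3,072.00
Fee: $56,760.00 + $44,975.00 + $3,072.00 = $104,807.00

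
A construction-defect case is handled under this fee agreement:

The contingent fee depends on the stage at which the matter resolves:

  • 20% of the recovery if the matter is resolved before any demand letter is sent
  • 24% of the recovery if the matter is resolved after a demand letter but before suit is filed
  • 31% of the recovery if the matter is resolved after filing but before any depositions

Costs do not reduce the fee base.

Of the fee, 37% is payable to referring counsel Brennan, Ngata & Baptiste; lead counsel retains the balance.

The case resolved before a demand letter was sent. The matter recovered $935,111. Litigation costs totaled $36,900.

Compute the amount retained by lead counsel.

Fee base is the gross recovery, $935,111; costs are reimbursed separately.
The matter resolved before a demand letter was sent, so the 20% rate applies.
$935,111 × 20% = $187,022.20
Referral share: 37% of $187,022.20 = $69,198.21; lead counsel retains $187,022.20 − $69,198.21 = $117,823.99.

$117,823.99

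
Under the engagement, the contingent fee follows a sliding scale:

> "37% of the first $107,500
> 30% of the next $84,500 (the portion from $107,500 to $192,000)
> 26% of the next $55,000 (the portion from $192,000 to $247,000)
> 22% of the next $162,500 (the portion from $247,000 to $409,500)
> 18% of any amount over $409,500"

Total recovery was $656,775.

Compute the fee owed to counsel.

First $107,500 at 37% = $39,775.00
Next $84,500 at 30% = $25,350.00
Next $55,000 at 26% = $14,300.00
Next $162,500 at 22% = $35,750.00
Remaining $247,275 at 18% = $44,509.50
Fee: $39,775.00 + $25,350.00 + $14,300.00 + $35,750.00 + $44,509.50 = $159,684.50

$159,684.50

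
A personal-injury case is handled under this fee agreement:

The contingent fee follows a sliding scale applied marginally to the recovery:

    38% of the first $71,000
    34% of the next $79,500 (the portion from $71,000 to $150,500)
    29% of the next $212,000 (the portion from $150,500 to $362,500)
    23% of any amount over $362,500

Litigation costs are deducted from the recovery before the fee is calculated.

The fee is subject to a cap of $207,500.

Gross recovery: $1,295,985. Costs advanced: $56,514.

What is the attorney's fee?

Fee base (net of costs): $1,295,985 − $56,514 = $1,239,471
First $71,000 at 38% = $26,980.00
Next $79,500 at 34% = $27,030.00
Next $212,000 at 29% = $61,480.00
Remaining $876,971 at 23% = $201,703.33
Fee: $26,980.00 + $27,030.00 + $61,480.00 + $201,703.33 = $317,193.33
$317,193.33 exceeds the $207,500 cap, so the fee is capped at $207,500.00.

$207,500.00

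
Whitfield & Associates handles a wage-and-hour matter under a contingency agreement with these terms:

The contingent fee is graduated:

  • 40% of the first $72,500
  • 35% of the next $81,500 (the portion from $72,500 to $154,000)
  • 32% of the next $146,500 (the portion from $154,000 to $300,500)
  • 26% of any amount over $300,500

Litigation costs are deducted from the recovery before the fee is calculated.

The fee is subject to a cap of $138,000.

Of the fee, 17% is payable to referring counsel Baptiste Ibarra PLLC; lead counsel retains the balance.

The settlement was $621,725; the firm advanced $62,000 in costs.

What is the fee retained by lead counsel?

Fee base (net of costs): $621,725 − $62,000 = $559,725
First $72,500 at 40% = $29,000.00
Next $81,500 at 35% = $28,525.00
Next $146,500 at 32% = $46,880.00
Remaining $259,225 at 26% = $67,398.50
Fee: $29,000.00 + $28,525.00 + $46,880.00 + $67,398.50 = $171,803.50
$171,803.50 exceeds the $138,000 cap, so the fee is capped at $138,000.00.
Referral share: 17% of $138,000.00 = $23,460.00; lead counsel retains $138,000.00 − $23,460.00 = $114,540.00.

$114,540.00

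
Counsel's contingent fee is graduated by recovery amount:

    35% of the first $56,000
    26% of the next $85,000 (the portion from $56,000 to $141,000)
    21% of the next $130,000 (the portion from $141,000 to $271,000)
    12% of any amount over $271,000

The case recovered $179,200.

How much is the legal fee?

$49,722.00

First $56,000 at 35% = $19,600.00
Next $85,000 at 26% = $22,100.00
Remaining $38,200 at 21% = $8,022.00
Fee: $19,600.00 + $22,100.00 + $8,022.00 = $49,722.00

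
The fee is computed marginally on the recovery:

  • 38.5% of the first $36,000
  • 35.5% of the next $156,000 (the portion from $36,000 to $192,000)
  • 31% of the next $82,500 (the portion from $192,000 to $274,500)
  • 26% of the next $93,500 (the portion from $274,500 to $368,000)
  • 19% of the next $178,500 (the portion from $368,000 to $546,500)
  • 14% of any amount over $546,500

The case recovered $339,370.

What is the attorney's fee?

First $36,000 at 38.5% = $13,860.00
Next $156,000 at 35.5% = $55,380.00
Next $82,500 at 31% = $25,575.00
Remaining $64,870 at 26% = $16,866.20
Fee: $13,860.00 + $55,380.00 + $25,575.00 + $16,866.20 = $111,681.20

$111,681.20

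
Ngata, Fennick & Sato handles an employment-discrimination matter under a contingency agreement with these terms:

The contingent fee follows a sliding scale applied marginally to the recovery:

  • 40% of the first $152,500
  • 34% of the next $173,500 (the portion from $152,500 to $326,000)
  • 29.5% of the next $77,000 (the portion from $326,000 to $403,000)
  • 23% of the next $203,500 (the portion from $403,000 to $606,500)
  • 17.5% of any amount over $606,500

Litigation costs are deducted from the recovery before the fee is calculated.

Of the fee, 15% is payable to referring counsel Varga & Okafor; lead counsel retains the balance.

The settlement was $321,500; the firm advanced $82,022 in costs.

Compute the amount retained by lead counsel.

Fee base (net of costs): $321,500 − $82,022 = $239,478
First $152,500 at 40% = $61,000.00
Remaining $86,978 at 34% = $29,572.52
Fee: $61,000.00 + $29,572.52 = $90,572.52
Referral share: 15% of $90,572.52 = $13,585.88; lead counsel retains $90,572.52 − $13,585.88 = $76,986.64.

$76,986.64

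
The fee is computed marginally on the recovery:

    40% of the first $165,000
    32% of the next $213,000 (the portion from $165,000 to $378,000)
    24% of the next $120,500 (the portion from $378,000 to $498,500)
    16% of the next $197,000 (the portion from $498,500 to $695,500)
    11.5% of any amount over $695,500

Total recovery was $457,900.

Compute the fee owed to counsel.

First $165,000 at 40% = $66,000.00
Next $213,000 at 32% = $68,160.00
Remaining $79,900 at 24% = $19,176.00
Fee: $66,000.00 + $68,160.00 + $19,176.00 = $153,336.00

$153,336.00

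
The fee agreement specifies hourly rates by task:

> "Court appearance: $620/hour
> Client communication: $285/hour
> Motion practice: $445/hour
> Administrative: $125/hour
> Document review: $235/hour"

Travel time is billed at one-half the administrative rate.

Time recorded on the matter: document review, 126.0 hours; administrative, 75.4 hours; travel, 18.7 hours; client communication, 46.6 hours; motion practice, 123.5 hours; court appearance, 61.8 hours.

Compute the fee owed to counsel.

$146,758.25

Court appearance: 61.8 × $620 = $38,316.00
Client communication: 46.6 × $285 = $13,281.00
Motion practice: 123.5 × $445 = $54,957.50
Administrative: 75.4 × $125 = $9,425.00
Document review: 126.0 × $235 = $29,610.00
Subtotal: $38,316.00 + $13,281.00 + $54,957.50 + $9,425.00 + $29,610.00 = $145,589.50
Travel: 18.7 × ($125 ÷ 2) = 18.7 × $62.50 = $1,168.75
Total: $145,589.50 + $1,168.75 = $146,758.25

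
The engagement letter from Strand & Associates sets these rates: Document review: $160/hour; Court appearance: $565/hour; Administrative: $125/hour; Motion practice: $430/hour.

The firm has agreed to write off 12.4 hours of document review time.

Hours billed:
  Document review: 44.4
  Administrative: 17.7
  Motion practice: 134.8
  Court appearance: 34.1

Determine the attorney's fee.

$84,563.00

Document review: 44.4 × $160 = $7,104.00
Court appearance: 34.1 × $565 = $19,266.50
Administrative: 17.7 × $125 = $2,212.50
Motion practice: 134.8 × $430 = $57,964.00
Subtotal: $86,547.00
Write-off: 12.4 × $160 = $1,984.00
Total: $86,547.00 − $1,984.00 = $84,563.00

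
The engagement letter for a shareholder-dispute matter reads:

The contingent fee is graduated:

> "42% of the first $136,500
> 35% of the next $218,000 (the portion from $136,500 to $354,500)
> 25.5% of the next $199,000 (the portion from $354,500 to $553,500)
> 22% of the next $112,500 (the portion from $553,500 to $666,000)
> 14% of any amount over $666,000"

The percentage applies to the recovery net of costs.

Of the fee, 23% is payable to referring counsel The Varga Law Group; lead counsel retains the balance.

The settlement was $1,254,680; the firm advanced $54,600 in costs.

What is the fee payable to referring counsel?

$65,296.13

Fee base (net of costs): $1,254,680 − $54,600 = $1,200,080
First $136,500 at 42% = $57,330.00
Next $218,000 at 35% = $76,300.00
Next $199,000 at 25.5% = $50,745.00
Next $112,500 at 22% = $24,750.00
Remaining $534,080 at 14% = $74,771.20
Fee: $57,330.00 + $76,300.00 + $50,745.00 + $24,750.00 + $74,771.20 = $283,896.20
Referral share: 23% of $283,896.20 = $65,296.13; lead counsel retains $283,896.20 − $65,296.13 = $218,600.07.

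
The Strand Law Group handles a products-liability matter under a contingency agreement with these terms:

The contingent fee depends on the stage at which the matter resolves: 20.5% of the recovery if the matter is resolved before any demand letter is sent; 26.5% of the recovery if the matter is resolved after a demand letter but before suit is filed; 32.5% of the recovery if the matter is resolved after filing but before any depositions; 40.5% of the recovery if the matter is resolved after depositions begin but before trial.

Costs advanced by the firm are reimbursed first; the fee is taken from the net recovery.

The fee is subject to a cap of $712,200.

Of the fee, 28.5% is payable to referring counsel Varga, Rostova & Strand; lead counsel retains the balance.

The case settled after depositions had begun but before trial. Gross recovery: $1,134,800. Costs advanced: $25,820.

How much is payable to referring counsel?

Fee base (net of costs): $1,134,800 − $25,820 = $1,108,980
The matter settled after depositions had begun but before trial, so the 40.5% rate applies.
$1,108,980 × 40.5% = $449,136.90
$449,136.90 is under the $712,200 cap.
Referral share: 28.5% of $449,136.90 = $128,004.02; lead counsel retains $449,136.90 − $128,004.02 = $321,132.88.

$128,004.02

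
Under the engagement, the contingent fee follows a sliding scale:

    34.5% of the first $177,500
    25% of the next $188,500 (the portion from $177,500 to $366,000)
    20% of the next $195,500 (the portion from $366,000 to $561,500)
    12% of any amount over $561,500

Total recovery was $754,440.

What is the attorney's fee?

First $177,500 at 34.5% = $61,237.50
Next $188,500 at 25% = $47,125.00
Next $195,500 at 20% = $39,100.00
Remaining $192,940 at 12% = $23,152.80
Fee: $61,237.50 + $47,125.00 + $39,100.00 + $23,152.80 = $170,615.30

$170,615.30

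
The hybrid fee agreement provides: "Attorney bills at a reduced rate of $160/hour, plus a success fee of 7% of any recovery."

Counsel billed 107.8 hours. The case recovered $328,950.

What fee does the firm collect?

$40,274.50

Hourly: 107.8 × $160 = $17,248.00
Success fee: 7% of $328,950 = $23,026.50
Total: $17,248.00 + $23,026.50 = $40,274.50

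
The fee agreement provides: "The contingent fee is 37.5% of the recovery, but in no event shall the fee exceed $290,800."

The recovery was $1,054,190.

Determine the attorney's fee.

$290,800.00

37.5% of $1,054,190 = $395,321.25
That exceeds the $290,800 cap, so the fee is capped at $290,800.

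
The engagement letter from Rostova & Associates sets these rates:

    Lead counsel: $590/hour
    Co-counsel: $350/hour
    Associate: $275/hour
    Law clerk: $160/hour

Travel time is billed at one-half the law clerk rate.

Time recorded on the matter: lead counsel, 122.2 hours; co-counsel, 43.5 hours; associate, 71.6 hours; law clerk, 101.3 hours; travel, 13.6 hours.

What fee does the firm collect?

$124,309.00

Lead counsel: 122.2 × $590 = $72,098.00
Co-counsel: 43.5 × $350 = $15,225.00
Associate: 71.6 × $275 = $19,690.00
Law clerk: 101.3 × $160 = $16,208.00
Subtotal: $72,098.00 + $15,225.00 + $19,690.00 + $16,208.00 = $123,221.00
Travel: 13.6 × ($160 ÷ 2) = 13.6 × $80.00 = $1,088.00
Total: $123,221.00 + $1,088.00 = $124,309.00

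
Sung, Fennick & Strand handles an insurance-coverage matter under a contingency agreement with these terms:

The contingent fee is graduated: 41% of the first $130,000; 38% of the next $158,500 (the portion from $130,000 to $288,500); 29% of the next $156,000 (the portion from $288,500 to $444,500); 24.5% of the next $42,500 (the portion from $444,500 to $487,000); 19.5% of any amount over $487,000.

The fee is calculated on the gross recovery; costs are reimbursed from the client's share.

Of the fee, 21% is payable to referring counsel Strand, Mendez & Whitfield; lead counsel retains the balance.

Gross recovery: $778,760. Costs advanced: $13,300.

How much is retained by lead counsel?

$178,599.80

Fee base is the gross recovery, $778,760; costs are reimbursed separately.
First $130,000 at 41% = $53,300.00
Next $158,500 at 38% = $60,230.00
Next $156,000 at 29% = $45,240.00
Next $42,500 at 24.5% = $10,412.50
Remaining $291,760 at 19.5% = $56,893.20
Fee: $53,300.00 + $60,230.00 + $45,240.00 + $10,412.50 + $56,893.20 = $226,075.70
Referral share: 21% of $226,075.70 = $47,475.90; lead counsel retains $226,075.70 − $47,475.90 = $178,599.80.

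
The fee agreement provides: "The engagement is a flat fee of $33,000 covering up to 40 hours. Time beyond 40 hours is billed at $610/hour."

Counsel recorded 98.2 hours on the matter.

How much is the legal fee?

$68,502.00

Flat fee: $33,000.00
Excess hours: 98.2 − 40 = 58.2
Overrun: 58.2 × $610 = $35,502.00
Total: $33,000.00 + $35,502.00 = $68,502.00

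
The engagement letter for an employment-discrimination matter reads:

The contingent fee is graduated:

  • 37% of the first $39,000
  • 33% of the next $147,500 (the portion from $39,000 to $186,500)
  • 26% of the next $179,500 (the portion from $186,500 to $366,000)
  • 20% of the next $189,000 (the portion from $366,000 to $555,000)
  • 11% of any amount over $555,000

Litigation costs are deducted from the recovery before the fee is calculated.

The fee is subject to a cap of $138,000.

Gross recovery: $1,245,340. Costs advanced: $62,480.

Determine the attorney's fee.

$138,000.00

Fee base (net of costs): $1,245,340 − $62,480 = $1,182,860
First $39,000 at 37% = $14,430.00
Next $147,500 at 33% = $48,675.00
Next $179,500 at 26% = $46,670.00
Next $189,000 at 20% = $37,800.00
Remaining $627,860 at 11% = $69,064.60
Fee: $14,430.00 + $48,675.00 + $46,670.00 + $37,800.00 + $69,064.60 = $216,639.60
$216,639.60 exceeds the $138,000 cap, so the fee is capped at $138,000.00.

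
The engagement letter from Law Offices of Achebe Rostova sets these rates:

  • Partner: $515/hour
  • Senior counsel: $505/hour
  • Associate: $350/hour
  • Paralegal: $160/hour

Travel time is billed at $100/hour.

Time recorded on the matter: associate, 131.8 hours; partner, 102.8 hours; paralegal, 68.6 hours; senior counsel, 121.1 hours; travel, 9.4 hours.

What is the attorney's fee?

$172,143.50

Partner: 102.8 × $515 = $52,942.00
Senior counsel: 121.1 × $505 = $61,155.50
Associate: 131.8 × $350 = $46,130.00
Paralegal: 68.6 × $160 = $10,976.00
Subtotal: $52,942.00 + $61,155.50 + $46,130.00 + $10,976.00 = $171,203.50
Travel: 9.4 × $100 = $940.00
Total: $171,203.50 + $940.00 = $172,143.50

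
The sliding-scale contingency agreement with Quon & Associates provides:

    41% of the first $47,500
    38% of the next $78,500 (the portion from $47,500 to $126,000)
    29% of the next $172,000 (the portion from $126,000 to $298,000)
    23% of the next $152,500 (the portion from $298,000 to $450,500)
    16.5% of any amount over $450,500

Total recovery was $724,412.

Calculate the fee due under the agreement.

First $47,500 at 41% = $19,475.00
Next $78,500 at 38% = $29,830.00
Next $172,000 at 29% = $49,880.00
Next $152,500 at 23% = $35,075.00
Remaining $273,912 at 16.5% = $45,195.48
Fee: $19,475.00 + $29,830.00 + $49,880.00 + $35,075.00 + $45,195.48 = $179,455.48

$179,455.48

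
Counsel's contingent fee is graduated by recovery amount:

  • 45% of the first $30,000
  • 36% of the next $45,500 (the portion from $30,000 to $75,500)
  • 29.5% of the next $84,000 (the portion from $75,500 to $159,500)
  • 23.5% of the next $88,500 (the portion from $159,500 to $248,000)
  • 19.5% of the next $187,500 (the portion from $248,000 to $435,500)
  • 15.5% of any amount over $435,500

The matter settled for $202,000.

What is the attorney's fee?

First $30,000 at 45% = $13,500.00
Next $45,500 at 36% = $16,380.00
Next $84,000 at 29.5% = $24,780.00
Remaining $42,500 at 23.5% = $9,987.50
Fee: $13,500.00 + $16,380.00 + $24,780.00 + $9,987.50 = $64,647.50

$64,647.50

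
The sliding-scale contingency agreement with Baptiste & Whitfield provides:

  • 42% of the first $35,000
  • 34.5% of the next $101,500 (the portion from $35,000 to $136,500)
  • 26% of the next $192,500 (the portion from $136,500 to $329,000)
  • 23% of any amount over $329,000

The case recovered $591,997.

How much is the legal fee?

$160,256.81

First $35,000 at 42% = $14,700.00
Next $101,500 at 34.5% = $35,017.50
Next $192,500 at 26% = $50,050.00
Remaining $262,997 at 23% = $60,489.31
Fee: $14,700.00 + $35,017.50 + $50,050.00 + $60,489.31 = $160,256.81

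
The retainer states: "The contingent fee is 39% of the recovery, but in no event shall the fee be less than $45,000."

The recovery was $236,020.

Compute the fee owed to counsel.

$92,047.80

39% of $236,020 = $92,047.80
That exceeds the $45,000 minimum.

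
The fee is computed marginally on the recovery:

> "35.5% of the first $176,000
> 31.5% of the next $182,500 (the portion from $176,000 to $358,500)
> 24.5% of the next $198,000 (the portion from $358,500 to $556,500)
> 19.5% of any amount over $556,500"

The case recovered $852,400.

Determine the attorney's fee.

First $176,000 at 35.5% = $62,480.00
Next $182,500 at 31.5% = $57,487.50
Next $198,000 at 24.5% = $48,510.00
Remaining $295,900 at 19.5% = $57,700.50
Fee: $62,480.00 + $57,487.50 + $48,510.00 + $57,700.50 = $226,178.00

$226,178.00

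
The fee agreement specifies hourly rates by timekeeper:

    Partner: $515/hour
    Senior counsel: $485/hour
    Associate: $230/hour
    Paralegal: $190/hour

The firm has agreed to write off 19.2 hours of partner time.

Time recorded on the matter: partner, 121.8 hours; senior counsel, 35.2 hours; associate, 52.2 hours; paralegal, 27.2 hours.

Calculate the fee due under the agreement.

$87,085.00

Partner: 121.8 × $515 = $62,727.00
Senior counsel: 35.2 × $485 = $17,072.00
Associate: 52.2 × $230 = $12,006.00
Paralegal: 27.2 × $190 = $5,168.00
Subtotal: $96,973.00
Write-off: 19.2 × $515 = $9,888.00
Total: $96,973.00 − $9,888.00 = $87,085.00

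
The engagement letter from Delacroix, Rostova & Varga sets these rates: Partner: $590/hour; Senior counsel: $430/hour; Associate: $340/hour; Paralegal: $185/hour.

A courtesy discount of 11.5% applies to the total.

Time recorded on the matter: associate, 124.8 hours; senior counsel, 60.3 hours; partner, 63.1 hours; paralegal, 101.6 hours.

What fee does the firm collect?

Partner: 63.1 × $590 = $37,229.00
Senior counsel: 60.3 × $430 = $25,929.00
Associate: 124.8 × $340 = $42,432.00
Paralegal: 101.6 × $185 = $18,796.00
Subtotal: $124,386.00
Less 11.5% discount: −$14,304.39
Total: $124,386.00 − $14,304.39 = $110,081.61

$110,081.61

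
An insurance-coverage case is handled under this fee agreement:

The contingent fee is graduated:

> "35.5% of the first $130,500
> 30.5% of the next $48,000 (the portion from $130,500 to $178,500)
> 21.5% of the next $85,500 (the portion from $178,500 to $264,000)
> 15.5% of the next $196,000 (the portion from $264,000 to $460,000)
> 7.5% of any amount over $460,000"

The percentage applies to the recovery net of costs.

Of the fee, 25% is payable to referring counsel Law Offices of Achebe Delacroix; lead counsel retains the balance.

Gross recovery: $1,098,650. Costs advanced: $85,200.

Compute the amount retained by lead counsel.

$113,429.06

Fee base (net of costs): $1,098,650 − $85,200 = $1,013,450
First $130,500 at 35.5% = $46,327.50
Next $48,000 at 30.5% = $14,640.00
Next $85,500 at 21.5% = $18,382.50
Next $196,000 at 15.5% = $30,380.00
Remaining $553,450 at 7.5% = $41,508.75
Fee: $46,327.50 + $14,640.00 + $18,382.50 + $30,380.00 + $41,508.75 = $151,238.75
Referral share: 25% of $151,238.75 = $37,809.69; lead counsel retains $151,238.75 − $37,809.69 = $113,429.06.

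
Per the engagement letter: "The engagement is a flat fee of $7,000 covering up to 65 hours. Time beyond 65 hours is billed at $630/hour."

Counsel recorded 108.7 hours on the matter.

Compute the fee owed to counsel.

$34,531.00

Flat fee: $7,000.00
Excess hours: 108.7 − 65 = 43.7
Overrun: 43.7 × $630 = $27,531.00
Total: $7,000.00 + $27,531.00 = $34,531.00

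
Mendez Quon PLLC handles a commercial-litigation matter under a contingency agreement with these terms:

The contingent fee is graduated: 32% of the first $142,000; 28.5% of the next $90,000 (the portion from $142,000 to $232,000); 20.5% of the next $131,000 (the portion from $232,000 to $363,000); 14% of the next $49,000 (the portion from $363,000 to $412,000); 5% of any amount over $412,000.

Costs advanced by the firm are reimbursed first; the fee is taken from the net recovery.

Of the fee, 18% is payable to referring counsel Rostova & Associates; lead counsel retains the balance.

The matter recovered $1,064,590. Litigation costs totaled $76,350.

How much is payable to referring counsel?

Fee base (net of costs): $1,064,590 − $76,350 = $988,240
First $142,000 at 32% = $45,440.00
Next $90,000 at 28.5% = $25,650.00
Next $131,000 at 20.5% = $26,855.00
Next $49,000 at 14% = $6,860.00
Remaining $576,240 at 5% = $28,812.00
Fee: $45,440.00 + $25,650.00 + $26,855.00 + $6,860.00 + $28,812.00 = $133,617.00
Referral share: 18% of $133,617.00 = $24,051.06; lead counsel retains $133,617.00 − $24,051.06 = $109,565.94.

$24,051.06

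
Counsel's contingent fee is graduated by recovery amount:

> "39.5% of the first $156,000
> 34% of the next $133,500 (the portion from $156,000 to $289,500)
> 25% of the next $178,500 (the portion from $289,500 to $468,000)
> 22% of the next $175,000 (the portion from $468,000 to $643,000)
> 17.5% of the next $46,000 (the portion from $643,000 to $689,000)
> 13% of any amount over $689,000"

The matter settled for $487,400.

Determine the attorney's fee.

$155,903.00

First $156,000 at 39.5% = $61,620.00
Next $133,500 at 34% = $45,390.00
Next $178,500 at 25% = $44,625.00
Remaining $19,400 at 22% = $4,268.00
Fee: $61,620.00 + $45,390.00 + $44,625.00 + $4,268.00 = $155,903.00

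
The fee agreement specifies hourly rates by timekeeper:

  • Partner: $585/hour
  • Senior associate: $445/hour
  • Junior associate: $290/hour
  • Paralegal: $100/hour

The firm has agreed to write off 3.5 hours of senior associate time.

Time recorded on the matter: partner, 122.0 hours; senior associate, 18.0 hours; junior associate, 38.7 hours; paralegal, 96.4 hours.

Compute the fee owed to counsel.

Partner: 122.0 × $585 = $71,370.00
Senior associate: 18.0 × $445 = $8,010.00
Junior associate: 38.7 × $290 = $11,223.00
Paralegal: 96.4 × $100 = $9,640.00
Subtotal: $100,243.00
Write-off: 3.5 × $445 = $1,557.50
Total: $100,243.00 − $1,557.50 = $98,685.50

$98,685.50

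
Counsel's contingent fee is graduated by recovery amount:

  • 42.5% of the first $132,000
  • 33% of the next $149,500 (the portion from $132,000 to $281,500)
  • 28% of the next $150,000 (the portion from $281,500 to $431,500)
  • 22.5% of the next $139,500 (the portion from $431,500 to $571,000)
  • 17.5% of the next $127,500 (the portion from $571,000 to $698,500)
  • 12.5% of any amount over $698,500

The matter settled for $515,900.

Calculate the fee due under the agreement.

$166,425.00

First $132,000 at 42.5% = $56,100.00
Next $149,500 at 33% = $49,335.00
Next $150,000 at 28% = $42,000.00
Remaining $84,400 at 22.5% = $18,990.00
Fee: $56,100.00 + $49,335.00 + $42,000.00 + $18,990.00 = $166,425.00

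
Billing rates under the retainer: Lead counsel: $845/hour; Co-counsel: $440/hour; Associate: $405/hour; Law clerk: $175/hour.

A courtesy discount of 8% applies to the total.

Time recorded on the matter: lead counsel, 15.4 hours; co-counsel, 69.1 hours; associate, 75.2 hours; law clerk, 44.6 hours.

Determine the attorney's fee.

Lead counsel: 15.4 × $845 = $13,013.00
Co-counsel: 69.1 × $440 = $30,404.00
Associate: 75.2 × $405 = $30,456.00
Law clerk: 44.6 × $175 = $7,805.00
Subtotal: $81,678.00
Less 8% discount: −$6,534.24
Total: $81,678.00 − $6,534.24 = $75,143.76

$75,143.76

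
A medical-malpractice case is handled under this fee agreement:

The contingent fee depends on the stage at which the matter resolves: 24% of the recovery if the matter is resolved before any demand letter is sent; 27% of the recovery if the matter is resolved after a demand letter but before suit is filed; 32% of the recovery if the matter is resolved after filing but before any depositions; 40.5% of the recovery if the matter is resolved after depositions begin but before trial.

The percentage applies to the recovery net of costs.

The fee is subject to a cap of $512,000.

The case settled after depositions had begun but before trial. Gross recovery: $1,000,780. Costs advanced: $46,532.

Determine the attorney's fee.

$386,470.44

Fee base (net of costs): $1,000,780 − $46,532 = $954,248
The matter settled after depositions had begun but before trial, so the 40.5% rate applies.
$954,248 × 40.5% = $386,470.44
$386,470.44 is under the $512,000 cap.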